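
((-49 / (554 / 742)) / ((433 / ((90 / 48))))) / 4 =-272685 / 3838112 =-0.07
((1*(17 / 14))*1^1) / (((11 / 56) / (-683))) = -46444 / 11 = -4222.18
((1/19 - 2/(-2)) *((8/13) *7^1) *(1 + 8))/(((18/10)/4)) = 22400/247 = 90.69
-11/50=-0.22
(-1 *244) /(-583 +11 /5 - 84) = 305 /831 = 0.37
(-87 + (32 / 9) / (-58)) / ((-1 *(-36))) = -22723 / 9396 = -2.42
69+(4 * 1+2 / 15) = 1097 / 15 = 73.13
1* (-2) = -2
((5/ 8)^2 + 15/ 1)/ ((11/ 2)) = 2.80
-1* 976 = -976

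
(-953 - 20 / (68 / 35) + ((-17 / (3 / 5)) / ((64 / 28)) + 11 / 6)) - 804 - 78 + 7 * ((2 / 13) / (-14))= -6562581 / 3536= -1855.93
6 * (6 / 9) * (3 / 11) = 12 / 11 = 1.09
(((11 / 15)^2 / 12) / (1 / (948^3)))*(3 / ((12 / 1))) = 238630876 / 25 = 9545235.04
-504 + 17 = -487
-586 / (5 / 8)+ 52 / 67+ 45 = -298761 / 335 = -891.82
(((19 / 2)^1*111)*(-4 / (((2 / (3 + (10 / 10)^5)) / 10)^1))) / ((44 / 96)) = -2024640 / 11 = -184058.18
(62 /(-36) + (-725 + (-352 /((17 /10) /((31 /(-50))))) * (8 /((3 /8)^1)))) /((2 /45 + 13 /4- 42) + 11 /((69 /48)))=-141602858 /2185537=-64.79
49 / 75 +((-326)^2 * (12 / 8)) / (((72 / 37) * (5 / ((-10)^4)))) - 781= 4096034658 / 25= 163841386.32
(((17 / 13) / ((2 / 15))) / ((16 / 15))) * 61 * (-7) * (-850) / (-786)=-231380625 / 54496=-4245.83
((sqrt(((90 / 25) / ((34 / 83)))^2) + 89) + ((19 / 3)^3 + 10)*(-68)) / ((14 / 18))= -40981196 / 1785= -22958.65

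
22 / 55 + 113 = 567 / 5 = 113.40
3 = 3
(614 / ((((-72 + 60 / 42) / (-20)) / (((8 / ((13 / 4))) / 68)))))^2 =118225945600 / 2979740569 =39.68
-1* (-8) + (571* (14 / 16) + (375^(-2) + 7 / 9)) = 571953133 / 1125000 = 508.40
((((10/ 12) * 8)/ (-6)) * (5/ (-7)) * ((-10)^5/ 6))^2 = 6250000000000/ 35721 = 174967106.18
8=8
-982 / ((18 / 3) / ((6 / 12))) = -491 / 6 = -81.83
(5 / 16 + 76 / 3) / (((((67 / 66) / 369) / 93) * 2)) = 464686497 / 1072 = 433476.21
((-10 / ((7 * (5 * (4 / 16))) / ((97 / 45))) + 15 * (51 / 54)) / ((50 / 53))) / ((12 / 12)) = 390769 / 31500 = 12.41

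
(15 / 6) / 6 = 5 / 12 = 0.42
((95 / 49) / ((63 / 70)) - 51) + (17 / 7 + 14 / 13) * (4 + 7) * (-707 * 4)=-625457509 / 5733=-109097.77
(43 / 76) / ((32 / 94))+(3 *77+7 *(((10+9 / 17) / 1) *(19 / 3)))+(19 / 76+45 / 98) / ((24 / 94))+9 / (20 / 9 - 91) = 33427315639 / 47607616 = 702.14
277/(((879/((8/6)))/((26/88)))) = 3601/29007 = 0.12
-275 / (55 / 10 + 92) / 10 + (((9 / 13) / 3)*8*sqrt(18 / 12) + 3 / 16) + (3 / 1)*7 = 12*sqrt(6) / 13 + 13045 / 624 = 23.17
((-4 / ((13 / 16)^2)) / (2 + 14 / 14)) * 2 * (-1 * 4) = 8192 / 507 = 16.16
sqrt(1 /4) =1 /2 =0.50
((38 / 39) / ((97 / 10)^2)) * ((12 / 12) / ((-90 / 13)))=-380 / 254043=-0.00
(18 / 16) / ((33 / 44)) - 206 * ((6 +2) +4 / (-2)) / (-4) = 621 / 2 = 310.50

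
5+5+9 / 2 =29 / 2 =14.50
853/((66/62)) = 26443/33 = 801.30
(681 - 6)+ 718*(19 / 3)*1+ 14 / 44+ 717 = 392017 / 66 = 5939.65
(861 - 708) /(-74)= -153 /74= -2.07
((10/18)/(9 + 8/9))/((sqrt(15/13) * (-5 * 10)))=-sqrt(195)/13350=-0.00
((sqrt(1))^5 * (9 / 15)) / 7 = 3 / 35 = 0.09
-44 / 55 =-0.80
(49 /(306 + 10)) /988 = 49 /312208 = 0.00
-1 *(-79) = 79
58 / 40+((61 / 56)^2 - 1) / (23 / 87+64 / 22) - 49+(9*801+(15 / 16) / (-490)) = 341032102947 / 47620160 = 7161.51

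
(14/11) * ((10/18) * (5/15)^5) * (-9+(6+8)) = 350/24057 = 0.01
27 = 27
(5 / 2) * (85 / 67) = 425 / 134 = 3.17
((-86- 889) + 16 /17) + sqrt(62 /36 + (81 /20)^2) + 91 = -15012 /17 + sqrt(65249) /60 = -878.80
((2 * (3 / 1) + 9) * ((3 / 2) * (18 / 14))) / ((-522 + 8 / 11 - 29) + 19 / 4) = -330 / 6223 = -0.05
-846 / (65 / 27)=-22842 / 65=-351.42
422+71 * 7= 919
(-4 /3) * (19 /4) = -19 /3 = -6.33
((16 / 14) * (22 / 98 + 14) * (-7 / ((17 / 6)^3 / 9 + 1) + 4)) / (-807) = -0.04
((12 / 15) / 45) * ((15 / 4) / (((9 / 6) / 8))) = 16 / 45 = 0.36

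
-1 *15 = -15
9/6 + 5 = 13/2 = 6.50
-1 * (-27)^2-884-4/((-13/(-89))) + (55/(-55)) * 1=-21338/13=-1641.38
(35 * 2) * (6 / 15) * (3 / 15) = 28 / 5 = 5.60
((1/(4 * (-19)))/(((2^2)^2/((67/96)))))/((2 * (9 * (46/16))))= -67/6041088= -0.00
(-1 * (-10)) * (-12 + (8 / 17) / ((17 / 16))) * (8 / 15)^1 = -53440 / 867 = -61.64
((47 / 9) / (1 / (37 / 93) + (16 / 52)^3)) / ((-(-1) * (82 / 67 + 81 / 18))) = 39381394 / 109751859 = 0.36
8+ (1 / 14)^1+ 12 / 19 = 2315 / 266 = 8.70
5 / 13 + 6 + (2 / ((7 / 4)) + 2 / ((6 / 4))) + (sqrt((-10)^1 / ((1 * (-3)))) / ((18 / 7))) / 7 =sqrt(30) / 54 + 2419 / 273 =8.96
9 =9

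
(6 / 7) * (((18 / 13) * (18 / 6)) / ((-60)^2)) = 9 / 9100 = 0.00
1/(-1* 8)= -1/8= -0.12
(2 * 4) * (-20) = -160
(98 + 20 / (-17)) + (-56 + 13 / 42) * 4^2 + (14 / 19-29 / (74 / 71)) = -412250773 / 501942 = -821.31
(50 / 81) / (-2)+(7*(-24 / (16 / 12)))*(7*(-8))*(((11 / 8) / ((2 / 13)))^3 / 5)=104455566247 / 103680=1007480.38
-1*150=-150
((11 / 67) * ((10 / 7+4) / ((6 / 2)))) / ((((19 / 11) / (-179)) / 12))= -173272 / 469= -369.45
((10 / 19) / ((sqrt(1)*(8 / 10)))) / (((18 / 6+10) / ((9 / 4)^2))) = 2025 / 7904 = 0.26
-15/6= -5/2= -2.50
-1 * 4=-4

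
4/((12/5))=5/3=1.67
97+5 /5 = 98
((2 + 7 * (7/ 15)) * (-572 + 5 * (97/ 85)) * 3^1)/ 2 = -760533/ 170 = -4473.72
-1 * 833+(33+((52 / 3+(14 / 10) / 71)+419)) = -387284 / 1065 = -363.65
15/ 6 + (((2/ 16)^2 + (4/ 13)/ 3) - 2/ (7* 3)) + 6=148913/ 17472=8.52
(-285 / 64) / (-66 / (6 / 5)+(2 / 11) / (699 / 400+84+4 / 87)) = 1871979351 / 23119696192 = 0.08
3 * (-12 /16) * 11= -99 /4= -24.75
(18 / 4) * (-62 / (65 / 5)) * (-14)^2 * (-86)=4702824 / 13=361755.69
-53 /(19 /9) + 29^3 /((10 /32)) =7411871 /95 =78019.69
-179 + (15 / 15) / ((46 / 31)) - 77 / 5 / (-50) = -511802 / 2875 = -178.02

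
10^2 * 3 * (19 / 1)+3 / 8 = 45603 / 8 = 5700.38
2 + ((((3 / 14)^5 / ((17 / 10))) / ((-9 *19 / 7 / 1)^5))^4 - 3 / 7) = 7891606370912004427862580436462127225158439191 / 5021931326944002817730733005021353688737185792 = 1.57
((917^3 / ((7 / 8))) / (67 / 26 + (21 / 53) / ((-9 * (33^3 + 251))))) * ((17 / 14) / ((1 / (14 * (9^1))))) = 10085476994614266336 / 192755291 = 52322698600.34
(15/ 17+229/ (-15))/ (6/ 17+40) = -262/ 735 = -0.36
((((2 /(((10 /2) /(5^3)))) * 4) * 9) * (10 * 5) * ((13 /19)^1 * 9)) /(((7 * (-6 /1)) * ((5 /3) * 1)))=-1053000 /133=-7917.29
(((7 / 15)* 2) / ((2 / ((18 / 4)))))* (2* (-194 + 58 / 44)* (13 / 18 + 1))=-306621 / 220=-1393.73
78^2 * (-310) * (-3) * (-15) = -84871800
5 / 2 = 2.50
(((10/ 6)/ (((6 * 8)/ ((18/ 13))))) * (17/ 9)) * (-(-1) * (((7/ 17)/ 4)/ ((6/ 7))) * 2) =245/ 11232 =0.02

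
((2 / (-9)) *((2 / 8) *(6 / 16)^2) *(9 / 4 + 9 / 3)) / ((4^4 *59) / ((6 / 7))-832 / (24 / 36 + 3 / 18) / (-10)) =-1575 / 680493056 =-0.00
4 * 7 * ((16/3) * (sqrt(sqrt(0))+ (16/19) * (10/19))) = 71680/1083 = 66.19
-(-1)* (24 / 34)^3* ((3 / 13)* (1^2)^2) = 0.08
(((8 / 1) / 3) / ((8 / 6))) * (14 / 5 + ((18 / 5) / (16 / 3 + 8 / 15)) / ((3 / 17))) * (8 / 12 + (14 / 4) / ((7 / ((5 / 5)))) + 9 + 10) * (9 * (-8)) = -91146 / 5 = -18229.20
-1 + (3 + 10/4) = 9/2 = 4.50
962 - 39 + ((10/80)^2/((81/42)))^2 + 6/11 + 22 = 7764305435/8211456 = 945.55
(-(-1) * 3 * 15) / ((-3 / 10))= -150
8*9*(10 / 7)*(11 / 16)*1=495 / 7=70.71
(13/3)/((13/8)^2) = 64/39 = 1.64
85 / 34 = 5 / 2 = 2.50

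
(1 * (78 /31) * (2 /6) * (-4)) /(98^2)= -26 /74431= -0.00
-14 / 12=-1.17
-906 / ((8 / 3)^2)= -4077 / 32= -127.41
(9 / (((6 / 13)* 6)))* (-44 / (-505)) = 143 / 505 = 0.28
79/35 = 2.26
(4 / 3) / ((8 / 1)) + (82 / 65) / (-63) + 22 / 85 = 56453 / 139230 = 0.41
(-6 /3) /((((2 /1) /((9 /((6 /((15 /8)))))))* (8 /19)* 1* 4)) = -855 /512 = -1.67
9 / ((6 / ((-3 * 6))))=-27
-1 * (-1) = 1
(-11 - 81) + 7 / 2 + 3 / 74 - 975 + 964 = -3680 / 37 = -99.46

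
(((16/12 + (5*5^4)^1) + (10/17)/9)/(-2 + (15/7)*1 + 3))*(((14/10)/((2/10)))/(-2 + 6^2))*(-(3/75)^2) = -23438611/71527500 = -0.33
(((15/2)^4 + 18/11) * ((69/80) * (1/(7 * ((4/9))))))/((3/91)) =1499325633/56320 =26621.55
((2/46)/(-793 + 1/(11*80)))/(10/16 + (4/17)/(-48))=-10880/123052277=-0.00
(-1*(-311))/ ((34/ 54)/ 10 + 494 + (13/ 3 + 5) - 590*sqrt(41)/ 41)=13376421000*sqrt(41)/ 732034176449 + 467930970090/ 732034176449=0.76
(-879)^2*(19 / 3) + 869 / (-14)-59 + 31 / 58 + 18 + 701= 993480267 / 203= 4893991.46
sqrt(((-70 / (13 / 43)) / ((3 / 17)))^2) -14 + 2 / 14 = 354407 / 273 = 1298.19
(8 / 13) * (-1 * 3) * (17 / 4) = -102 / 13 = -7.85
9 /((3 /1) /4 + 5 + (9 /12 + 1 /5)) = 90 /67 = 1.34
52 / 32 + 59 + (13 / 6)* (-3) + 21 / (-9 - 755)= 82661 / 1528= 54.10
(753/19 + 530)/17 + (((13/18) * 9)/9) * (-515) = -338.44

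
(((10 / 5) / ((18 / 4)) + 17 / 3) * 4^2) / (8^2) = 55 / 36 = 1.53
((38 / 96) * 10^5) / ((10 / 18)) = 71250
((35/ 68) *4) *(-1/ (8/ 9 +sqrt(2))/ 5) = 36/ 119 - 81 *sqrt(2)/ 238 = -0.18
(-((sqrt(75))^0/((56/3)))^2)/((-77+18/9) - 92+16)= 9/473536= 0.00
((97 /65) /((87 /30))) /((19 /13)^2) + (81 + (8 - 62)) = 285185 /10469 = 27.24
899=899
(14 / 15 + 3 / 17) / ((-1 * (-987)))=283 / 251685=0.00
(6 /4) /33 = 1 /22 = 0.05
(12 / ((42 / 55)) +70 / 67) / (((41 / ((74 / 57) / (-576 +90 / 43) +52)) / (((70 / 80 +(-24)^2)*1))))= 110548352754125 / 9016131978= 12261.17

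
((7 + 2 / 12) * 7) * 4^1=602 / 3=200.67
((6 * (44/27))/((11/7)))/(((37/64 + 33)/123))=20992/921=22.79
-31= -31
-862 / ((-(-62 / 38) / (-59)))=966302 / 31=31171.03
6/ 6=1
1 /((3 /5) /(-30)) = -50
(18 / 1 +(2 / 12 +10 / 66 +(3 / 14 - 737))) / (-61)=55322 / 4697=11.78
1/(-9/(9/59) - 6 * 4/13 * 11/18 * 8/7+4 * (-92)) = -273/116923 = -0.00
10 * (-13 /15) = -26 /3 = -8.67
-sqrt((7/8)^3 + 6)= -sqrt(6830)/32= -2.58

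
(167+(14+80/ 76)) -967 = -14914/ 19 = -784.95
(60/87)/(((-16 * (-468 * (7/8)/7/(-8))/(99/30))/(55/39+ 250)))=-215710/44109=-4.89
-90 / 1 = -90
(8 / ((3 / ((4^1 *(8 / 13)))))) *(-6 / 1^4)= -512 / 13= -39.38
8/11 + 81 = 899/11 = 81.73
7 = 7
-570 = -570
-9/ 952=-0.01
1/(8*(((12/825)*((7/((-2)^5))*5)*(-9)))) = 55/63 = 0.87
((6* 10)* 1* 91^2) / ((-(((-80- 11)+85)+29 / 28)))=13912080 / 139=100086.91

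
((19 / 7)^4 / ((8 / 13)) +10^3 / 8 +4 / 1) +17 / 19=79594631 / 364952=218.10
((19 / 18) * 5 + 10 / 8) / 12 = 235 / 432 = 0.54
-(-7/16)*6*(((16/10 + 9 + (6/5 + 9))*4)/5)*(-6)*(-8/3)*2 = 1397.76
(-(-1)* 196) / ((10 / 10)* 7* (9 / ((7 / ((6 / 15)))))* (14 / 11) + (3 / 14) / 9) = 452760 / 10639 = 42.56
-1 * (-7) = 7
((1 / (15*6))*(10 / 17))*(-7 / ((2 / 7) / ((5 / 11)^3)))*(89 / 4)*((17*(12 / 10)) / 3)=-2.28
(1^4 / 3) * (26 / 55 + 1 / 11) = 31 / 165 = 0.19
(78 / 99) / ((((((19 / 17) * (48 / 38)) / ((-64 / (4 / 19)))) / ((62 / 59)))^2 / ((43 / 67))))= 1793453903072 / 69268419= 25891.36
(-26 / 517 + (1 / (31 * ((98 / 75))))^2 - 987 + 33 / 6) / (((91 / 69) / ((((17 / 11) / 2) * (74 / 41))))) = -203272254715983681 / 195832160992468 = -1037.99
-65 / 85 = -13 / 17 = -0.76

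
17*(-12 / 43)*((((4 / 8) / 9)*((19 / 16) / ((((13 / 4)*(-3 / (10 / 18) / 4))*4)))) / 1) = 1615 / 90558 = 0.02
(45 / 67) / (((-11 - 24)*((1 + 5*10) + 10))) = -9 / 28609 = -0.00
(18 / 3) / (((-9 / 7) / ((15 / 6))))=-35 / 3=-11.67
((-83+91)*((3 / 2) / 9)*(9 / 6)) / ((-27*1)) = -2 / 27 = -0.07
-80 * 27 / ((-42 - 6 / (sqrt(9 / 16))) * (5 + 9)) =108 / 35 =3.09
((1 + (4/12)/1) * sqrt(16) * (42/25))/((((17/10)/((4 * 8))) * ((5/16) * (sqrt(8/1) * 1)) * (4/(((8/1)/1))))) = 114688 * sqrt(2)/425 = 381.63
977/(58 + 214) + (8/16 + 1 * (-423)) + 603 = 50073/272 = 184.09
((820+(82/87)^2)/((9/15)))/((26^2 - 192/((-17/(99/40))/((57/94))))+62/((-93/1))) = 62055373700/31400064621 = 1.98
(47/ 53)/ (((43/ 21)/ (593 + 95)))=15792/ 53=297.96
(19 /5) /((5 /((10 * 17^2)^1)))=10982 /5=2196.40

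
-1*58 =-58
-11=-11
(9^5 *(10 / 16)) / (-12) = -3075.47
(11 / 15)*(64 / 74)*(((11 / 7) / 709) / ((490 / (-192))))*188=-23293952 / 224947975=-0.10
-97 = -97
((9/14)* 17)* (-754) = -57681/7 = -8240.14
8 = 8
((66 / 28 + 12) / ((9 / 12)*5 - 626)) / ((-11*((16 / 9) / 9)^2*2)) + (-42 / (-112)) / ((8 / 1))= 3618597 / 49063168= 0.07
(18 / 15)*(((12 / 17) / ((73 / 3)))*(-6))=-1296 / 6205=-0.21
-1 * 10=-10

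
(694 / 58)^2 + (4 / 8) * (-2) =119568 / 841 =142.17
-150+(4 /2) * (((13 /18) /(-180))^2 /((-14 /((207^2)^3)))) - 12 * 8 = -2026466039721 /11200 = -180934467.83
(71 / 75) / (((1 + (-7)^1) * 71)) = -1 / 450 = -0.00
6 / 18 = 1 / 3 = 0.33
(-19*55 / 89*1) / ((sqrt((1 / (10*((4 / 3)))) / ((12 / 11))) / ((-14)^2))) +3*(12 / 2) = 18 - 74480*sqrt(110) / 89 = -8759.00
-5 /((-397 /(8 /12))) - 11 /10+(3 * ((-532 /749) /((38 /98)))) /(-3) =943253 /1274370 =0.74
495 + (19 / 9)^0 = 496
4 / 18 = 0.22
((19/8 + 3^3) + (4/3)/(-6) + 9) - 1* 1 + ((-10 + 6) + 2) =2531/72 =35.15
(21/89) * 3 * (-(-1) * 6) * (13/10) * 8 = 19656/445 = 44.17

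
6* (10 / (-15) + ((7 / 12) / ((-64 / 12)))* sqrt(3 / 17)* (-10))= -4 + 105* sqrt(51) / 272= -1.24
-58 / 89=-0.65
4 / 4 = 1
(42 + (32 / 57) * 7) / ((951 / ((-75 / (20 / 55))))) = -359975 / 36138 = -9.96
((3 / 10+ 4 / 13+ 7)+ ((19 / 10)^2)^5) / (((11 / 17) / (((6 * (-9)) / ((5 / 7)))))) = -259266163522089969 / 3575000000000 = -72522.00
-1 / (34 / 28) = -14 / 17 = -0.82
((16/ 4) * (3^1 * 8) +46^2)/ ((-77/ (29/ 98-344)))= 5321914/ 539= 9873.68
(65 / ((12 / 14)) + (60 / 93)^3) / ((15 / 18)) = 2720581 / 29791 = 91.32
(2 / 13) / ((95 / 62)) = 124 / 1235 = 0.10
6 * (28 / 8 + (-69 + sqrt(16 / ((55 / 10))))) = -393 + 24 * sqrt(22) / 11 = -382.77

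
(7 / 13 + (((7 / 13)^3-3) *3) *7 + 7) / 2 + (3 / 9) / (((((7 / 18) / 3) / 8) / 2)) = 231475 / 15379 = 15.05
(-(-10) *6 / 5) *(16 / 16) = 12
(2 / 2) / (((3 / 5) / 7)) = 11.67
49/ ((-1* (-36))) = 49/ 36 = 1.36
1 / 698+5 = 3491 / 698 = 5.00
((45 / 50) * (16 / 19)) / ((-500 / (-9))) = 162 / 11875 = 0.01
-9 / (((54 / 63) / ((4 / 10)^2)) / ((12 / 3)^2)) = -26.88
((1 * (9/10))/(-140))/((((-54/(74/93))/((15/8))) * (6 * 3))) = 37/3749760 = 0.00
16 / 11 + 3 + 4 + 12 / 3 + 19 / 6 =15.62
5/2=2.50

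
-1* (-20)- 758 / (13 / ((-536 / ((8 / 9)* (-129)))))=-141178 / 559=-252.55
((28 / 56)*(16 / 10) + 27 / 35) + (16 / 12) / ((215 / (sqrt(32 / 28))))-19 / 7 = -1.14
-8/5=-1.60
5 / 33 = 0.15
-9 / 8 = -1.12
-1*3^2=-9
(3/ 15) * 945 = 189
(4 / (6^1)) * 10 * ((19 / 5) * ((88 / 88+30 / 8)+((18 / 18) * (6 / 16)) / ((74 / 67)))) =57247 / 444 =128.93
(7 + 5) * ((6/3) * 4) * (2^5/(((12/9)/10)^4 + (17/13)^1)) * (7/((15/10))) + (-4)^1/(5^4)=5896796556668/538020625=10960.17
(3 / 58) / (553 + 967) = 3 / 88160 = 0.00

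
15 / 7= 2.14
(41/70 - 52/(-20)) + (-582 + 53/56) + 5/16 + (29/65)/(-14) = -840967/1456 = -577.59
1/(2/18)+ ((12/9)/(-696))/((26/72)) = 3391/377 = 8.99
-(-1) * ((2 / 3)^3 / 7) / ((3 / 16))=128 / 567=0.23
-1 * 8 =-8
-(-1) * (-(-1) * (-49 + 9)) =-40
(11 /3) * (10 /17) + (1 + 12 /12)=212 /51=4.16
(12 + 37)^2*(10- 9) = 2401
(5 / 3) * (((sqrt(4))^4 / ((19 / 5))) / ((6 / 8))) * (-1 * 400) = -640000 / 171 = -3742.69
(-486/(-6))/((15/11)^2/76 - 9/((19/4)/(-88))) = 82764/170393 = 0.49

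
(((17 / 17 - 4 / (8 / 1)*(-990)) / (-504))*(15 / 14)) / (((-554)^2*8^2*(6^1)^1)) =-155 / 17324794368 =-0.00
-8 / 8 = -1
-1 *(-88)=88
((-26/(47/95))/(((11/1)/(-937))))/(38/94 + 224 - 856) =-462878/65307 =-7.09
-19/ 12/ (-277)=19/ 3324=0.01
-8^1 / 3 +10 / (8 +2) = -5 / 3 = -1.67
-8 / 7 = -1.14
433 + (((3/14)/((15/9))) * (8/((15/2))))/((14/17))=530629/1225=433.17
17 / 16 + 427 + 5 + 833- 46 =19521 / 16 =1220.06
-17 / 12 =-1.42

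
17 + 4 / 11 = 191 / 11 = 17.36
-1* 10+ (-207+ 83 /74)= -15975 /74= -215.88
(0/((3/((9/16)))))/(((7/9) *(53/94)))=0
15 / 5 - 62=-59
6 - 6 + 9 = 9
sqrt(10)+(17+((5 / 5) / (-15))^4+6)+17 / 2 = sqrt(10)+3189377 / 101250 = 34.66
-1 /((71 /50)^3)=-125000 /357911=-0.35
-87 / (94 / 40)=-1740 / 47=-37.02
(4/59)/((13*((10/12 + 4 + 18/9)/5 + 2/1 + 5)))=120/192517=0.00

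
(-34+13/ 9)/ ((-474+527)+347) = -293/ 3600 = -0.08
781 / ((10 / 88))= 34364 / 5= 6872.80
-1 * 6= -6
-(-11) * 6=66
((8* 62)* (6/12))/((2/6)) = 744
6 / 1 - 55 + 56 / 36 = -427 / 9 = -47.44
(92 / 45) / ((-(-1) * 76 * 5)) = 23 / 4275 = 0.01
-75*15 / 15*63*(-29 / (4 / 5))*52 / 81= 329875 / 3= 109958.33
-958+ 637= -321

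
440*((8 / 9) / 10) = 352 / 9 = 39.11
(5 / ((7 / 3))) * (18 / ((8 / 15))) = 72.32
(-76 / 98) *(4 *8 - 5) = -1026 / 49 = -20.94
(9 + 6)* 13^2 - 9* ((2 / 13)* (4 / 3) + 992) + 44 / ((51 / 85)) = -246539 / 39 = -6321.51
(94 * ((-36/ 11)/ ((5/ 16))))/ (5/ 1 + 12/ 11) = -54144/ 335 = -161.62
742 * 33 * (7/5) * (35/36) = 199969/6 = 33328.17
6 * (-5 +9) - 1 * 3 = 21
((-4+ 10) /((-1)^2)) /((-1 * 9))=-2 /3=-0.67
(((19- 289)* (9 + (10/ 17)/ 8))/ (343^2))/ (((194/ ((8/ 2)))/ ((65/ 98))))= -5414175/ 19012313698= -0.00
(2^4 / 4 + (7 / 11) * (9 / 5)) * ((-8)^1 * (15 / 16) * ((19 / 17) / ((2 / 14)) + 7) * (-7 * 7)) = 5241726 / 187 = 28030.62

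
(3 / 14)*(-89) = -267 / 14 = -19.07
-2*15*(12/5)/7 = -72/7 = -10.29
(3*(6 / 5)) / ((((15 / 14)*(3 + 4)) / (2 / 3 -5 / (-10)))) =14 / 25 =0.56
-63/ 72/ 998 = -7/ 7984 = -0.00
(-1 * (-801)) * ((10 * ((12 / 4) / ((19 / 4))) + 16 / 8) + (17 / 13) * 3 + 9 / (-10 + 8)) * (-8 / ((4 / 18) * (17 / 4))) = -220480056 / 4199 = -52507.75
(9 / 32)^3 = 729 / 32768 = 0.02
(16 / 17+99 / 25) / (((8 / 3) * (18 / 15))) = 2083 / 1360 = 1.53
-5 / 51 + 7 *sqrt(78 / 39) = -5 / 51 + 7 *sqrt(2) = 9.80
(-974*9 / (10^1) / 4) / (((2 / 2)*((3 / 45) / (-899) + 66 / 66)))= -11820951 / 53936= -219.17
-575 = -575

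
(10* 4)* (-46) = -1840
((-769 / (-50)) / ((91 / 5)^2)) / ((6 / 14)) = 769 / 7098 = 0.11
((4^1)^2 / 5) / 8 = 2 / 5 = 0.40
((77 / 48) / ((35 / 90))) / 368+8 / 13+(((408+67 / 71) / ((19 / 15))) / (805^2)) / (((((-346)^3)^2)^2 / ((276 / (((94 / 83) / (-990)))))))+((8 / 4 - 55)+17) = -24182831547731155678542178685487187573271 / 683644414910771732634146319279350899712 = -35.37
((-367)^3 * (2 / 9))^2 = 9773640867699076 / 81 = 120662232934556.49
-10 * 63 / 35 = -18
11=11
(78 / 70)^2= 1.24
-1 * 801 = -801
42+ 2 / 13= 42.15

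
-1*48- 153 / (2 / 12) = -966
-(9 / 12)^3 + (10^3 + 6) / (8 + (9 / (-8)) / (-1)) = 513101 / 4672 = 109.82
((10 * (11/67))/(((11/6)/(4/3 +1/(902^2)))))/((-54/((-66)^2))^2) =7875693980/1013643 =7769.69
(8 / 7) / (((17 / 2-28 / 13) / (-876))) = -157.76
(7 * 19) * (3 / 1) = 399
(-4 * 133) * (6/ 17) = -3192/ 17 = -187.76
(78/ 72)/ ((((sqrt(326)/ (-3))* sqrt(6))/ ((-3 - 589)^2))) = -569504* sqrt(489)/ 489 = -25753.86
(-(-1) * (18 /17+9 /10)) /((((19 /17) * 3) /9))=999 /190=5.26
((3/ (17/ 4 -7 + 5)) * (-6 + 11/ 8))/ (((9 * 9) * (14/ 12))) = -37/ 567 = -0.07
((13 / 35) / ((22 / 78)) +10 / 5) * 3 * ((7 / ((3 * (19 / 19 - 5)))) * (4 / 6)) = -1277 / 330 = -3.87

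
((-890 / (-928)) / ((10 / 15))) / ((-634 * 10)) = -267 / 1176704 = -0.00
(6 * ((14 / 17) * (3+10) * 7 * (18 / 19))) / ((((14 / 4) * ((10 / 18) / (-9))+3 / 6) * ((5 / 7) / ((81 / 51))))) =2106395928 / 631465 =3335.73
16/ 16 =1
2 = 2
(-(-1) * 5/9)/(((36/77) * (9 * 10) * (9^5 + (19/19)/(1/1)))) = 77/344379600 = 0.00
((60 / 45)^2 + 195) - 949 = -6770 / 9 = -752.22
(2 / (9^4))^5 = 0.00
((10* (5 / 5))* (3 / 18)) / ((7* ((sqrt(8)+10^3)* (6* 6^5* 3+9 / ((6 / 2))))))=625 / 367420935609 - 5* sqrt(2) / 1469683742436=0.00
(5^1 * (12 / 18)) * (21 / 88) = 35 / 44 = 0.80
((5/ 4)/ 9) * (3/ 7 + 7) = 65/ 63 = 1.03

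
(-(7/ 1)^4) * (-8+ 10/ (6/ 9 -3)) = 29498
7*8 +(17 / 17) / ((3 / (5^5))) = 3293 / 3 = 1097.67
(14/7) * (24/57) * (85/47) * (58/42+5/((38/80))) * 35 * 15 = 161534000/16967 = 9520.48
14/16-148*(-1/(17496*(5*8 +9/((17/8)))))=2878721/3289248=0.88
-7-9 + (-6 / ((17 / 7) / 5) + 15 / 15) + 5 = -380 / 17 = -22.35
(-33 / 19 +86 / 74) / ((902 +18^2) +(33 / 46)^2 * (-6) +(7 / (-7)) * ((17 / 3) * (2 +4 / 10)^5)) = -1335725000 / 1793649905723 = -0.00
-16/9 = -1.78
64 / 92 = 16 / 23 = 0.70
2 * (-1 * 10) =-20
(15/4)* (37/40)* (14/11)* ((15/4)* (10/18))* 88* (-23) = -148925/8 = -18615.62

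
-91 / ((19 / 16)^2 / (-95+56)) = 908544 / 361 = 2516.74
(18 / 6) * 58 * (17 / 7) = 2958 / 7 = 422.57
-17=-17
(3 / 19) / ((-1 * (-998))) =3 / 18962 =0.00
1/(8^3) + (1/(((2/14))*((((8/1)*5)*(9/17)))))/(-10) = -3583/115200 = -0.03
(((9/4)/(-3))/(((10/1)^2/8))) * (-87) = 261/50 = 5.22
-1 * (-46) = 46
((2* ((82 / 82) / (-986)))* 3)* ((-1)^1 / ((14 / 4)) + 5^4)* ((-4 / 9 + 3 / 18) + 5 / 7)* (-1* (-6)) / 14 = -240515 / 338198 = -0.71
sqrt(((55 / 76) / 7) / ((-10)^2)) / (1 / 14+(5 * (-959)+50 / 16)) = -2 * sqrt(7315) / 25492395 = -0.00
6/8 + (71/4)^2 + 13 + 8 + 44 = 6093/16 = 380.81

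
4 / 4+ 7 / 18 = 25 / 18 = 1.39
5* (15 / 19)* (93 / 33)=2325 / 209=11.12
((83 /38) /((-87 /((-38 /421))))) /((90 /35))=581 /659286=0.00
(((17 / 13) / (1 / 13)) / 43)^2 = 0.16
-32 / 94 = -16 / 47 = -0.34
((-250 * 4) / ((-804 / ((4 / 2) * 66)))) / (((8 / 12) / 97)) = 1600500 / 67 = 23888.06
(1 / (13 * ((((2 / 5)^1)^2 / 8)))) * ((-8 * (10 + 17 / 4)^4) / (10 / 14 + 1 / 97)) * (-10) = 298646861625 / 17056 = 17509783.16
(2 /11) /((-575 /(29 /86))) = -29 /271975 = -0.00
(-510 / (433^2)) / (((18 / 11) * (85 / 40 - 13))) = 7480 / 48934629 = 0.00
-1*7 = -7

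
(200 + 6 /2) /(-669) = -203 /669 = -0.30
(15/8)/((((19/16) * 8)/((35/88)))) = 525/6688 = 0.08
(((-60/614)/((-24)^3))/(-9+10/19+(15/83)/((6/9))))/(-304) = 415/146394261504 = 0.00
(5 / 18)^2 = 0.08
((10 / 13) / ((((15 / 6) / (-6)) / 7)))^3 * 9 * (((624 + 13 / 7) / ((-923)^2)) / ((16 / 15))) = -1926076320 / 143976001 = -13.38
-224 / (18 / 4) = -448 / 9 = -49.78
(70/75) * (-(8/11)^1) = -112/165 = -0.68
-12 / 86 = -6 / 43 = -0.14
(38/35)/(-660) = -19/11550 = -0.00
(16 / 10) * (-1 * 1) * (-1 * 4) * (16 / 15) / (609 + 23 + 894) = 256 / 57225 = 0.00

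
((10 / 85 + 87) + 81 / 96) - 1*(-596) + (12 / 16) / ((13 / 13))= 684.71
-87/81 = -29/27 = -1.07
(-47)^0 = 1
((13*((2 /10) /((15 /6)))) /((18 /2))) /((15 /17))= 0.13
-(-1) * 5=5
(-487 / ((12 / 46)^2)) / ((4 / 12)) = -21468.58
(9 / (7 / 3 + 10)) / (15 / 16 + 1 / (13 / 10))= 0.43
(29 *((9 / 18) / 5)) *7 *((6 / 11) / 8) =609 / 440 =1.38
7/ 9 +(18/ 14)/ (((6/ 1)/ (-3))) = 17/ 126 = 0.13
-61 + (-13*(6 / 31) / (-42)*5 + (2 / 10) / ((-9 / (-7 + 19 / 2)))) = -237313 / 3906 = -60.76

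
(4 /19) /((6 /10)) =0.35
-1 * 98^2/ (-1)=9604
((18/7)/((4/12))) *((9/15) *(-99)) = -16038/35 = -458.23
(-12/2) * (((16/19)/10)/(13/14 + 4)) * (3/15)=-224/10925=-0.02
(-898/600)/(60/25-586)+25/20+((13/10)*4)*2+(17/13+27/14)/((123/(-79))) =6253954181/653223480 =9.57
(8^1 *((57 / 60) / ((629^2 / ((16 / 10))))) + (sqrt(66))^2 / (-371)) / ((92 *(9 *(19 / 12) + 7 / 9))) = -5874253794 / 45660462931825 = -0.00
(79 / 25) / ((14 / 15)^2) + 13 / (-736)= 130187 / 36064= 3.61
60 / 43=1.40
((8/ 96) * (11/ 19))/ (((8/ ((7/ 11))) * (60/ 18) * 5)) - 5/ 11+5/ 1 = 1520077/ 334400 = 4.55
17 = 17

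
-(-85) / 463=85 / 463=0.18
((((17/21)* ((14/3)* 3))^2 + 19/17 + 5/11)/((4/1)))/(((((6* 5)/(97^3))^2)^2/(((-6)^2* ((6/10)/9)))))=75912598874149876174280140769/1136025000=66823000263330363481.68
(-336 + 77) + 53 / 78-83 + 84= -257.32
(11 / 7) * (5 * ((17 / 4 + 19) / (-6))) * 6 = -5115 / 28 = -182.68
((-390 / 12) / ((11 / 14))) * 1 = -455 / 11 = -41.36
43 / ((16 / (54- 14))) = 215 / 2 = 107.50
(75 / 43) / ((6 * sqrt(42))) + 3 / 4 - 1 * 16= -61 / 4 + 25 * sqrt(42) / 3612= -15.21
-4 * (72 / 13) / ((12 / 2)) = -48 / 13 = -3.69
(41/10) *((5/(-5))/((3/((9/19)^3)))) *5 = -9963/13718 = -0.73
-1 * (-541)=541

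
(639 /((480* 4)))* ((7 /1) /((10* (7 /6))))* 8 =639 /400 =1.60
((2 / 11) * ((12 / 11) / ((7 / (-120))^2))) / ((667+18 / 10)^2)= 33750 / 258984649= 0.00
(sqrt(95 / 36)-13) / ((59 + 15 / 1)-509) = 13 / 435-sqrt(95) / 2610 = 0.03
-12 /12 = -1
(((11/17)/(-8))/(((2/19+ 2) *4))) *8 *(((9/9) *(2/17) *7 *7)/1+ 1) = -4807/9248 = -0.52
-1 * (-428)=428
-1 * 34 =-34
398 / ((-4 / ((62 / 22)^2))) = -191239 / 242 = -790.24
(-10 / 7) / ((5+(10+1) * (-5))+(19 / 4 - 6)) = 8 / 287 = 0.03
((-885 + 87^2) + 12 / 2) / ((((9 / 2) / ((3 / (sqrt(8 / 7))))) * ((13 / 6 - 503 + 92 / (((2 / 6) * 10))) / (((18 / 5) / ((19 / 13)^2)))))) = -20350980 * sqrt(14) / 5125117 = -14.86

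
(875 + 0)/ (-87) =-875/ 87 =-10.06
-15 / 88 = -0.17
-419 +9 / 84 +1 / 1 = -11701 / 28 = -417.89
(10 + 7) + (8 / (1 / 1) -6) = 19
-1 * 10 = -10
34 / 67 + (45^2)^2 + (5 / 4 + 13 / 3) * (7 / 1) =3296934331 / 804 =4100664.59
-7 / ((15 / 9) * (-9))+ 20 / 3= 7.13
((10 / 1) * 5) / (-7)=-50 / 7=-7.14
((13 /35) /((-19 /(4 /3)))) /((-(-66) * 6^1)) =-13 /197505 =-0.00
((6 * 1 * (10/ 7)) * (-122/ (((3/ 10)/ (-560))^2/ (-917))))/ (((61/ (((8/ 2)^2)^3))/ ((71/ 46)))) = 23894373171200000/ 69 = 346295263350724.64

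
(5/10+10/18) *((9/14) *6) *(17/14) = 4.94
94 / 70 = 47 / 35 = 1.34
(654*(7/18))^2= 64685.44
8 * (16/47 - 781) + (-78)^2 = -7580/47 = -161.28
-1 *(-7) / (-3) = -7 / 3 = -2.33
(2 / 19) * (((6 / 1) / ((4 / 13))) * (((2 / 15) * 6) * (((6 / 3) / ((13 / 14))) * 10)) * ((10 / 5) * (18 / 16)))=1512 / 19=79.58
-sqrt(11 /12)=-sqrt(33) /6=-0.96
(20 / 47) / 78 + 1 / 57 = 267 / 11609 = 0.02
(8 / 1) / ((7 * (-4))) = -2 / 7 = -0.29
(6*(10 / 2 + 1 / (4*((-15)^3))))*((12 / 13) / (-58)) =-67499 / 141375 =-0.48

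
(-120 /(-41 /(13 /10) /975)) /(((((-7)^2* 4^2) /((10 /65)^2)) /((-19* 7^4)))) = -209475 /41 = -5109.15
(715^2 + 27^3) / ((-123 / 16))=-8494528 / 123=-69061.20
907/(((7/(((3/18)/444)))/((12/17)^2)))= 1814/74851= 0.02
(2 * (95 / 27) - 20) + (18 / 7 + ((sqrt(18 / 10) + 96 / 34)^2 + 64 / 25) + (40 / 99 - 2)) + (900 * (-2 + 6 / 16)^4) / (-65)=-1479725082679 / 15381273600 + 288 * sqrt(5) / 85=-88.63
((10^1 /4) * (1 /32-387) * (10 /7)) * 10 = -221125 /16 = -13820.31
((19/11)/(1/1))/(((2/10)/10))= 950/11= 86.36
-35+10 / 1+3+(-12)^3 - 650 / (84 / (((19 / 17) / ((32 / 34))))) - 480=-1504735 / 672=-2239.19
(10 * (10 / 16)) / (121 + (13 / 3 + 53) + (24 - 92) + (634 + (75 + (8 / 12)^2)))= 225 / 29512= 0.01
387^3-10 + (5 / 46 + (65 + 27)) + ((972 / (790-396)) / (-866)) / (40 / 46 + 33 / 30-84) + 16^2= 1430306055755898779 / 24677067494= 57960941.11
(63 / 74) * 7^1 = 441 / 74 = 5.96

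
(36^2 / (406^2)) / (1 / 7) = 324 / 5887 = 0.06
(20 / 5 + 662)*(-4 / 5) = -2664 / 5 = -532.80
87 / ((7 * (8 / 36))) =783 / 14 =55.93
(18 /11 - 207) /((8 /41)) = -92619 /88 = -1052.49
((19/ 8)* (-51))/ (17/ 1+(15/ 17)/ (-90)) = -49419/ 6932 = -7.13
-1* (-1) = 1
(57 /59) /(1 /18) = 1026 /59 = 17.39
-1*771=-771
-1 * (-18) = 18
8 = 8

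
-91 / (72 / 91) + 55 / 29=-236189 / 2088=-113.12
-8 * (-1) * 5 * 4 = 160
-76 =-76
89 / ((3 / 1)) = 89 / 3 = 29.67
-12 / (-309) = 4 / 103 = 0.04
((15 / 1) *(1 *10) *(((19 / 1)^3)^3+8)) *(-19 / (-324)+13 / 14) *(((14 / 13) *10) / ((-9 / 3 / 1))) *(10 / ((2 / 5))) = -38594965563306250 / 9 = -4288329507034027.78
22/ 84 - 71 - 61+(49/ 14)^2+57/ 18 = -3257/ 28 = -116.32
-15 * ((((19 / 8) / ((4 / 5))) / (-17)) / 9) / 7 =475 / 11424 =0.04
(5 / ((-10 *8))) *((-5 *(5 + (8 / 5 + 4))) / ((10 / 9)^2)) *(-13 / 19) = -55809 / 30400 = -1.84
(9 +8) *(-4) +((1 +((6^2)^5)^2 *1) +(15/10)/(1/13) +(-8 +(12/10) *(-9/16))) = 146246337602516793/40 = 3656158440062919.82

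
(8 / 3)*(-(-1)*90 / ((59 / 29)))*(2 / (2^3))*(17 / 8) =7395 / 118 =62.67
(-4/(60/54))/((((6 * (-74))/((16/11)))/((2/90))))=8/30525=0.00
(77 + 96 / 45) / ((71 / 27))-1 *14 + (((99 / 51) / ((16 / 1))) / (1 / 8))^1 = 205957 / 12070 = 17.06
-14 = -14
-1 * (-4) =4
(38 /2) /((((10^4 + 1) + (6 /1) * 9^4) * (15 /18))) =114 /246835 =0.00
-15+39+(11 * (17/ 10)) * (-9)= -1443/ 10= -144.30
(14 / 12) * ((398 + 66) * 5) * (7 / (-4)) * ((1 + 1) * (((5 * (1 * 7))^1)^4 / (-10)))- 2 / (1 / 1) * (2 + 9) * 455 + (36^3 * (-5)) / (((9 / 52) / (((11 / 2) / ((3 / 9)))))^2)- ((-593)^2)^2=-373066768343 / 3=-124355589447.67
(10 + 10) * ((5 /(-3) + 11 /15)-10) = -656 /3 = -218.67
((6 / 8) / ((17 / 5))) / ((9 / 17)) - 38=-37.58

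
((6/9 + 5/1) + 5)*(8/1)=256/3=85.33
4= 4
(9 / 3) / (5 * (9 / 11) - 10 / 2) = -33 / 10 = -3.30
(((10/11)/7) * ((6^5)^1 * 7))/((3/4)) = 103680/11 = 9425.45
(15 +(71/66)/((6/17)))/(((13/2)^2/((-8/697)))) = -57176/11661507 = -0.00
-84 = -84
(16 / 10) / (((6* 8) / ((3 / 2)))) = 1 / 20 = 0.05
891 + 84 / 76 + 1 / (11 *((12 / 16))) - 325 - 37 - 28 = 314896 / 627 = 502.23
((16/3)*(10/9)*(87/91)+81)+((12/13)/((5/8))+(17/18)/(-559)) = 2387731/27090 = 88.14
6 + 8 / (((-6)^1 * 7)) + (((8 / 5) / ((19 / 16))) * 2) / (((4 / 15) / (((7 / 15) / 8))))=12766 / 1995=6.40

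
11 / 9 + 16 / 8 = 29 / 9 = 3.22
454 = 454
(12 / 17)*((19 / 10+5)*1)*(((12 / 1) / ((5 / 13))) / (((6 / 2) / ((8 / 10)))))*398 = 34272576 / 2125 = 16128.27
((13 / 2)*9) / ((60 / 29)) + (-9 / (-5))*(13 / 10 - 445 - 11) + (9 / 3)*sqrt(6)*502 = 2898.75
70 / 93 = 0.75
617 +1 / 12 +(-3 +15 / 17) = 125453 / 204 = 614.97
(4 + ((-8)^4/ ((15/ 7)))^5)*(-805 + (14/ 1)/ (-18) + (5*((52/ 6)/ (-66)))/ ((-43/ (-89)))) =-22193175057091768007399484164/ 1077553125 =-20595898747072695842.63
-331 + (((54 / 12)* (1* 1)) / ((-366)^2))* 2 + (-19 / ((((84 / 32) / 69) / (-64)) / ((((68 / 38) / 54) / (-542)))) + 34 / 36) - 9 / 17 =-4309654877063 / 12959841132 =-332.54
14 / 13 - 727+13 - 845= -20253 / 13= -1557.92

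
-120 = -120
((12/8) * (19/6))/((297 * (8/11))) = 0.02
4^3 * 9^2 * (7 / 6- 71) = -362016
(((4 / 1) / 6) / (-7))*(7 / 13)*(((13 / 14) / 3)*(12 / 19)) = -4 / 399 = -0.01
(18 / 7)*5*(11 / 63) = 110 / 49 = 2.24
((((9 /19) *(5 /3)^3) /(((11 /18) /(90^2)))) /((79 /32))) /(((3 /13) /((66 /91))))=388800000 /10507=37003.90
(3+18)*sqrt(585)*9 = 4571.30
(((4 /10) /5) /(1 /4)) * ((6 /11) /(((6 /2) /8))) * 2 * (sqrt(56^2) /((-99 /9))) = -14336 /3025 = -4.74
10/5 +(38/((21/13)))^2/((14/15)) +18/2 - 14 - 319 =278752/1029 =270.90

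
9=9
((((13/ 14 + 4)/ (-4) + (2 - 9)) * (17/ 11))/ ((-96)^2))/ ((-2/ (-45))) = -39185/ 1261568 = -0.03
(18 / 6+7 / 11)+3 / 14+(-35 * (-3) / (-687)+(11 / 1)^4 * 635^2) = 208196965187257 / 35266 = 5903617228.70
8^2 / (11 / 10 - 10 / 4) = -320 / 7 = -45.71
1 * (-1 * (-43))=43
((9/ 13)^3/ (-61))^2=531441/ 17960556289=0.00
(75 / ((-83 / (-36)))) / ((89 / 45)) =121500 / 7387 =16.45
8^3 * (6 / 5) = 614.40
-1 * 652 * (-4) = 2608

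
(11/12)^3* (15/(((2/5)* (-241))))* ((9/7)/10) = -6655/431872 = -0.02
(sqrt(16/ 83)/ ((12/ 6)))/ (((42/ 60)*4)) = 5*sqrt(83)/ 581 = 0.08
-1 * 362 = -362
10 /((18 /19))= 95 /9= 10.56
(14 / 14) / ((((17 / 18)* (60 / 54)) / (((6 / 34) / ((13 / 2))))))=486 / 18785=0.03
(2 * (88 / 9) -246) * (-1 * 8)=16304 / 9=1811.56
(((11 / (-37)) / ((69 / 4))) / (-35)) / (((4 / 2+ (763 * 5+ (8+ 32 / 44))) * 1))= 484 / 3760326465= 0.00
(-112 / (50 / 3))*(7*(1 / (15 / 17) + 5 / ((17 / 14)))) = -524888 / 2125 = -247.01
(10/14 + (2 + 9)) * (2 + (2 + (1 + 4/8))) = 451/7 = 64.43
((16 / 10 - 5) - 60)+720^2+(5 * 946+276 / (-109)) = 285069917 / 545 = 523064.07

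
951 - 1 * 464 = 487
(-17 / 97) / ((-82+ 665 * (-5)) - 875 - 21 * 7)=17 / 429613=0.00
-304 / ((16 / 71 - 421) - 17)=10792 / 15541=0.69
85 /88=0.97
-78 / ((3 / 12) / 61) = -19032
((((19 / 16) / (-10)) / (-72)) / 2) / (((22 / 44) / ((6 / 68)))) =19 / 130560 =0.00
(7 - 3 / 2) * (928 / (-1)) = -5104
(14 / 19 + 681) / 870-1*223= -3673237 / 16530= -222.22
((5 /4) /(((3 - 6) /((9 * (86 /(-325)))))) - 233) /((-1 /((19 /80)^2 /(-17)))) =-10888121 /14144000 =-0.77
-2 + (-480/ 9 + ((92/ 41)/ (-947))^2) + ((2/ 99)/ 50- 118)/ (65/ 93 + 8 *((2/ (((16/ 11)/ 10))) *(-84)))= -19706476121711819533/ 356223390785046125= -55.32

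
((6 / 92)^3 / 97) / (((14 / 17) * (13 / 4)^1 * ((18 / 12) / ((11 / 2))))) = 1683 / 429592436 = 0.00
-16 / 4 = -4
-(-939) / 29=939 / 29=32.38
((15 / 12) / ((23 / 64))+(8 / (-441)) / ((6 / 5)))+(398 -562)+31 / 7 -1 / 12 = -19011019 / 121716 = -156.19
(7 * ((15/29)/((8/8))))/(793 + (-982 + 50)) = -105/4031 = -0.03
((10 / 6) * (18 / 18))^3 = 125 / 27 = 4.63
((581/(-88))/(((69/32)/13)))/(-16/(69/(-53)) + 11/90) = -906360/282623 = -3.21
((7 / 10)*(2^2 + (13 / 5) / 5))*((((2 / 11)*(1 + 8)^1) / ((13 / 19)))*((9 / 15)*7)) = 2840481 / 89375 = 31.78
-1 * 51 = -51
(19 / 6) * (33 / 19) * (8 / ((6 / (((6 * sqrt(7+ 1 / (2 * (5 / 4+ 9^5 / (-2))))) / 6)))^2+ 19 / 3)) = 109117668 / 28460375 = 3.83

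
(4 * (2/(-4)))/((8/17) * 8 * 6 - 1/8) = -272/3055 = -0.09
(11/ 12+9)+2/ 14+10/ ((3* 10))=291/ 28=10.39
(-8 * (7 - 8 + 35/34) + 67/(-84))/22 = -1475/31416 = -0.05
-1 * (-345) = 345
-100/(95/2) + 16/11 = -136/209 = -0.65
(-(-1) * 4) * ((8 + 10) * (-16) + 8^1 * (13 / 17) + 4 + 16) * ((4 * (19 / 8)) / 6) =-28196 / 17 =-1658.59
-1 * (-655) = 655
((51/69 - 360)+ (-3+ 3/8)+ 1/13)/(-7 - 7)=25.84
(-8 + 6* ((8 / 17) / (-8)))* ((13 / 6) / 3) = -923 / 153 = -6.03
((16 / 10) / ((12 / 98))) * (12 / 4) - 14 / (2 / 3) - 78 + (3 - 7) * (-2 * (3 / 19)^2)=-59.60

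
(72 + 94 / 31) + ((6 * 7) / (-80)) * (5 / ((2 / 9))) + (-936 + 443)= -213171 / 496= -429.78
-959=-959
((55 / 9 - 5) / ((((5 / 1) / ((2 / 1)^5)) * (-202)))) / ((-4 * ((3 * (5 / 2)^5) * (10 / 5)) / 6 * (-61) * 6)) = -128 / 519834375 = -0.00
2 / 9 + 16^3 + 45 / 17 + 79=639214 / 153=4177.87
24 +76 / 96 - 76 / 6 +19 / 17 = 1801 / 136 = 13.24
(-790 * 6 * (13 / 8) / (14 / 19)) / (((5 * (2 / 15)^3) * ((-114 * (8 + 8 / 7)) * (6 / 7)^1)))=987.26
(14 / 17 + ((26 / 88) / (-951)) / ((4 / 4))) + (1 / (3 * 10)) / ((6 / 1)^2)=52762829 / 64021320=0.82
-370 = -370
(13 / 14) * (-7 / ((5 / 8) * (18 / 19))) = -494 / 45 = -10.98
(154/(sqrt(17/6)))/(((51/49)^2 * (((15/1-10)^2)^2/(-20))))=-1479016 * sqrt(102)/5527125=-2.70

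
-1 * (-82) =82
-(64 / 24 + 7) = -29 / 3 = -9.67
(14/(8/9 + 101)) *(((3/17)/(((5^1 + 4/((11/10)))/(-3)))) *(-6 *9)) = 96228/211565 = 0.45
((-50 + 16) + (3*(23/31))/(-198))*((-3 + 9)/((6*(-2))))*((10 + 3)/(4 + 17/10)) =4523155/116622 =38.78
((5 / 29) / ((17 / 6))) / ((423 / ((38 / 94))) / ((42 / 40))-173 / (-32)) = 127680 / 2102294477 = 0.00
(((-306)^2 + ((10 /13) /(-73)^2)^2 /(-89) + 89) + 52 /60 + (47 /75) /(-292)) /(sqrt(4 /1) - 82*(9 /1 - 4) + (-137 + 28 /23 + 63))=-949256781669228053 /4869372548843400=-194.94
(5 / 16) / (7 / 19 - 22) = -0.01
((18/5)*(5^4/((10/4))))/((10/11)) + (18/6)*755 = 3255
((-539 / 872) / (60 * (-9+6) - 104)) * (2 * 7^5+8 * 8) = 73.30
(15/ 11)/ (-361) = -15/ 3971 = -0.00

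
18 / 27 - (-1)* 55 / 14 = 193 / 42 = 4.60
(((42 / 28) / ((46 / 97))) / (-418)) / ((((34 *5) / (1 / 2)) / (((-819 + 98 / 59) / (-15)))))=-4677631 / 3857136800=-0.00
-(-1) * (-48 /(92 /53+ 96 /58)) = -18444 /1303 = -14.16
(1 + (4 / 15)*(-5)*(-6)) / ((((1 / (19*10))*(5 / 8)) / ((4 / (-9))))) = -1216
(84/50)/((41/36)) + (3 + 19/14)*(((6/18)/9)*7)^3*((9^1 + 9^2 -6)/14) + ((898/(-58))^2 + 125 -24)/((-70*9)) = 55025420264/39590222175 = 1.39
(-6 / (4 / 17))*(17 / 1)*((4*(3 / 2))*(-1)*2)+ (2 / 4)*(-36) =5184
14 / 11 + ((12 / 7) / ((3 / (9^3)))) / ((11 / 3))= 8846 / 77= 114.88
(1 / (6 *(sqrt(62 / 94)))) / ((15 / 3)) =sqrt(1457) / 930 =0.04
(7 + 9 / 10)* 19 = 1501 / 10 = 150.10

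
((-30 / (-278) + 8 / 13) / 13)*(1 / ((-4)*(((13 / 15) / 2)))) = -19605 / 610766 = -0.03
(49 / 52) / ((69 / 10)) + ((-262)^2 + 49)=123235487 / 1794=68693.14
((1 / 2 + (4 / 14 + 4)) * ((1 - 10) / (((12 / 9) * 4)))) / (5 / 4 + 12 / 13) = -23517 / 6328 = -3.72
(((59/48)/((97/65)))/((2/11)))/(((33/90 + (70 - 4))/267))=5119725/280912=18.23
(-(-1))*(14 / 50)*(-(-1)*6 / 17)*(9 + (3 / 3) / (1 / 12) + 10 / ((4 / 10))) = 1932 / 425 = 4.55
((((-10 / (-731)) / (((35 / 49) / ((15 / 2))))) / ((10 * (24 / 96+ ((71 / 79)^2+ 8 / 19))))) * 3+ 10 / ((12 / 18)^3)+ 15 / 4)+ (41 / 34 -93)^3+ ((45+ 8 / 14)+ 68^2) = -911315603618195249 / 1185428331304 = -768764.82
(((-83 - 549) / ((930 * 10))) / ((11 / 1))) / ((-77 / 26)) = 4108 / 1969275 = 0.00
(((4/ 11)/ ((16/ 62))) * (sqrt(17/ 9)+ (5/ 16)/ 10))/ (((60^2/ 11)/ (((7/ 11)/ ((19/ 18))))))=217/ 2675200+ 217 * sqrt(17)/ 250800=0.00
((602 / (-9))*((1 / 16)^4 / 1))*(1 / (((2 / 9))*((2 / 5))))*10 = -7525 / 65536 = -0.11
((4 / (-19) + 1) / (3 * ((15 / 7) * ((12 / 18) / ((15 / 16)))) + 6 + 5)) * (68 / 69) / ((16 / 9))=5355 / 190532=0.03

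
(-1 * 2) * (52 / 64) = -13 / 8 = -1.62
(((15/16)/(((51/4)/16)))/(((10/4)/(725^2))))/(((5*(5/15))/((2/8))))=630750/17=37102.94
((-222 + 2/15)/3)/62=-1664/1395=-1.19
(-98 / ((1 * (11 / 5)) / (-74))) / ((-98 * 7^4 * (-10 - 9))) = 370 / 501809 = 0.00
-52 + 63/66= -1123/22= -51.05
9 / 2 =4.50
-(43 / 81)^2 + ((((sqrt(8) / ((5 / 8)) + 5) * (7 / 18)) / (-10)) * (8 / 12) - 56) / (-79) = 56 * sqrt(2) / 53325 + 444391 / 1036638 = 0.43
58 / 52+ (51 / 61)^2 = 175535 / 96746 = 1.81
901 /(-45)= -901 /45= -20.02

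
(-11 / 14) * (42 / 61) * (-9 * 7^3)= 101871 / 61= 1670.02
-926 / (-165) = 926 / 165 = 5.61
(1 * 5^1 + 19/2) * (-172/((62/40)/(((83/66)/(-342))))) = 1035010/174933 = 5.92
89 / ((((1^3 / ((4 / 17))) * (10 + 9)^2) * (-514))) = -0.00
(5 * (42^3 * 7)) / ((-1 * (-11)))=235734.55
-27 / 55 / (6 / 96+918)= -432 / 807895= -0.00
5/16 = 0.31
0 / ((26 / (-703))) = 0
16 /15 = 1.07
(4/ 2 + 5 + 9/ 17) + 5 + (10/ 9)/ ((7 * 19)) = 255131/ 20349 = 12.54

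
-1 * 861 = -861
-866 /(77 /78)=-67548 /77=-877.25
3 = 3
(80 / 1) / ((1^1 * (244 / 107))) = 2140 / 61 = 35.08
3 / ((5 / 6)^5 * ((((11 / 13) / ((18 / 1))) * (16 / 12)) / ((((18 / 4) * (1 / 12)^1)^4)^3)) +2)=135984591639 / 147730157194426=0.00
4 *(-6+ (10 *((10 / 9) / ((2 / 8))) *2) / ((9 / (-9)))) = -3416 / 9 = -379.56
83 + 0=83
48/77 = 0.62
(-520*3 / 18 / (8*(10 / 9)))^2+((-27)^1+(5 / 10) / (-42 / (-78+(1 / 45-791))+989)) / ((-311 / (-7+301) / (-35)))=-76813237165737 / 96225256048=-798.26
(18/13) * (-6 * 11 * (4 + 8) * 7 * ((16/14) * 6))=-684288/13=-52637.54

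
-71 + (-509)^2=259010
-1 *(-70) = 70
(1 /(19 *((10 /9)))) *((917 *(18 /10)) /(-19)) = -74277 /18050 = -4.12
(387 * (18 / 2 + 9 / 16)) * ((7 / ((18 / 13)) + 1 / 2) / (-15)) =-10965 / 8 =-1370.62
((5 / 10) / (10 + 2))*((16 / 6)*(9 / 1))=1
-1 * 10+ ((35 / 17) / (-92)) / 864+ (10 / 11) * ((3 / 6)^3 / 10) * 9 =-147122737 / 14864256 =-9.90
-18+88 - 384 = -314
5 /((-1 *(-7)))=5 /7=0.71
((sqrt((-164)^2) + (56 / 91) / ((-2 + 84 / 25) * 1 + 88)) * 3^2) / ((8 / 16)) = 2952.12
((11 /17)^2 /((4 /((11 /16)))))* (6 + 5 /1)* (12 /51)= 14641 /78608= 0.19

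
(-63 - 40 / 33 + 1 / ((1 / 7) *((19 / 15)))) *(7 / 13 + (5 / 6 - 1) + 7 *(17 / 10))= -88052828 / 122265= -720.18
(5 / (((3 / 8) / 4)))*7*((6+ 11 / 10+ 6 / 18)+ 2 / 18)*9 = 76048 / 3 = 25349.33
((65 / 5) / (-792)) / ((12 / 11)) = -13 / 864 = -0.02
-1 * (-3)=3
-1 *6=-6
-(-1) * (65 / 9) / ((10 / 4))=26 / 9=2.89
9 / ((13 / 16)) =144 / 13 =11.08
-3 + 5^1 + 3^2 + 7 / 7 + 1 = 13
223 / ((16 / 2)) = 223 / 8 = 27.88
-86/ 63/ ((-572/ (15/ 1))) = 215/ 6006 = 0.04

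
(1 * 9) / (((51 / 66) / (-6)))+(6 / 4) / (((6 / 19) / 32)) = 1396 / 17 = 82.12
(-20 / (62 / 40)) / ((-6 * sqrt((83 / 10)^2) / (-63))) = -16.32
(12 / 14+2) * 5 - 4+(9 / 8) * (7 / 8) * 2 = 2745 / 224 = 12.25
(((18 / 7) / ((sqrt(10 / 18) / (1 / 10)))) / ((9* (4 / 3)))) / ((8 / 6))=27* sqrt(5) / 2800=0.02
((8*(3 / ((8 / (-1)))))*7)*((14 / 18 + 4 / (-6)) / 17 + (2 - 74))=77105 / 51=1511.86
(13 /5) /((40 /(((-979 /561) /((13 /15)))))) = -0.13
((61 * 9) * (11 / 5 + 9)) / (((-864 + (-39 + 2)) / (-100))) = 614880 / 901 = 682.44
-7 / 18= -0.39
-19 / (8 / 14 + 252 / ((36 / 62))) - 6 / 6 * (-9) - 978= -2947831 / 3042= -969.04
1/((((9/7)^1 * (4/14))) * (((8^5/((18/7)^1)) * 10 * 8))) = 7/2621440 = 0.00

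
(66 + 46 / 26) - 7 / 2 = 1671 / 26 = 64.27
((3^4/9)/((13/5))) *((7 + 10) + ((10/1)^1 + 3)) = 1350/13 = 103.85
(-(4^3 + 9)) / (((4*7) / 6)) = -219 / 14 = -15.64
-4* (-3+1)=8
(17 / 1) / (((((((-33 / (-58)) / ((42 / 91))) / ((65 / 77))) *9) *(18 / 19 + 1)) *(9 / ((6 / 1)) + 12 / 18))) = 374680 / 1222221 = 0.31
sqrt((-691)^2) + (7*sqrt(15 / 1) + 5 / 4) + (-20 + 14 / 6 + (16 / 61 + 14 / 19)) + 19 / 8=7*sqrt(15) + 18858065 / 27816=705.07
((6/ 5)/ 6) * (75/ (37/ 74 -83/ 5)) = -150/ 161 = -0.93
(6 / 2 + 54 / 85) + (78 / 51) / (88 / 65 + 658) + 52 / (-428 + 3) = 32014622 / 9107325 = 3.52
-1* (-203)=203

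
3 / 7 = 0.43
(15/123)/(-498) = -5/20418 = -0.00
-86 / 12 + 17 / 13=-457 / 78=-5.86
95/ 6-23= -43/ 6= -7.17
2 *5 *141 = 1410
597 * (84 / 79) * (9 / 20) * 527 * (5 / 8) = 94087.01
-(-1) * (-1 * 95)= -95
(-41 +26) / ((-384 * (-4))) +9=4603 / 512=8.99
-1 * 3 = -3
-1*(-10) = 10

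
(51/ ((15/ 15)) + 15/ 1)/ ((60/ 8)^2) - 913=-68387/ 75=-911.83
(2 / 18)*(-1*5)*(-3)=5 / 3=1.67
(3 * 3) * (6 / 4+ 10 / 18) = 37 / 2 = 18.50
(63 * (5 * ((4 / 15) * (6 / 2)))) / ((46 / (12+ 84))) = 12096 / 23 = 525.91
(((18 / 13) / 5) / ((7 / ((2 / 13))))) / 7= 36 / 41405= 0.00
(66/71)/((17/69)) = 4554/1207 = 3.77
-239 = -239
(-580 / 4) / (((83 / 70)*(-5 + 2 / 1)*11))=3.71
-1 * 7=-7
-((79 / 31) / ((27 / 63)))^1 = -553 / 93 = -5.95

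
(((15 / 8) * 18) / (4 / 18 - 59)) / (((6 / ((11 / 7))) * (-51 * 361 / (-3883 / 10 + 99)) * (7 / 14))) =-859221 / 181802488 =-0.00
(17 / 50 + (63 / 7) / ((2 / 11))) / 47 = 1246 / 1175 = 1.06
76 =76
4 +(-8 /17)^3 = 19140 /4913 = 3.90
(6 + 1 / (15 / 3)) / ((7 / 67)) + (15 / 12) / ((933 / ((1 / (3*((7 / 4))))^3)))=2563764043 / 43202565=59.34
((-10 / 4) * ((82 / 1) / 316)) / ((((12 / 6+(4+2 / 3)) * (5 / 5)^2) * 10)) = -0.01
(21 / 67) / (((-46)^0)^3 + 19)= 21 / 1340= 0.02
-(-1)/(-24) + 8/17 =175/408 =0.43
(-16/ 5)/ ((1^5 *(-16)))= 1/ 5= 0.20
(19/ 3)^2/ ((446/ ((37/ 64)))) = 13357/ 256896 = 0.05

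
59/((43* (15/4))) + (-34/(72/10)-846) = -3290879/3870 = -850.36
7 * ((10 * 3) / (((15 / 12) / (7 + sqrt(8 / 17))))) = 336 * sqrt(34) / 17 + 1176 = 1291.25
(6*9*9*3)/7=1458/7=208.29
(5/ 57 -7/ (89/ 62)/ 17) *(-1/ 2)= 17173/ 172482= 0.10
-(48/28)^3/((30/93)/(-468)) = 12534912/1715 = 7308.99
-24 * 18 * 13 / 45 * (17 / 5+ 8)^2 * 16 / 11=-32438016 / 1375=-23591.28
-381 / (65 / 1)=-381 / 65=-5.86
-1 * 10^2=-100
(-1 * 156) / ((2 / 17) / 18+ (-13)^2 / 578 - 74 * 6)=0.35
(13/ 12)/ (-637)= -0.00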